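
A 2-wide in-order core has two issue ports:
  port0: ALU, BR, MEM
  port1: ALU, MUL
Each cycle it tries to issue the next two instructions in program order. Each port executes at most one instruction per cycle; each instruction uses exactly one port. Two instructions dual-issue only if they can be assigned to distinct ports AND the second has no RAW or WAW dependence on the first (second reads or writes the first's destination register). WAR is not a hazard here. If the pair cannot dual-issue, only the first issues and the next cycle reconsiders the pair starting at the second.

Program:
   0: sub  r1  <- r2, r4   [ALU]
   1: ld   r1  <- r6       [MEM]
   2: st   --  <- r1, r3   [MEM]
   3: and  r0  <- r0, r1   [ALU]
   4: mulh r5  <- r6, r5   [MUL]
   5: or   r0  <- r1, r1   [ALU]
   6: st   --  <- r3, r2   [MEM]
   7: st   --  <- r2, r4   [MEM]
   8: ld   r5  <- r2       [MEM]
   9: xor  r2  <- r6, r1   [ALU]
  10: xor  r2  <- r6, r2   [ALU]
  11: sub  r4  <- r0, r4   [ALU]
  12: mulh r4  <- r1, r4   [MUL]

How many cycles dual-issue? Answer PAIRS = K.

PAIRS = 4

c0: i0 sub.ALU  WAW r1
c1: i1 ld.MEM  no-port MEM/MEM
c2: i2,i3 st.MEM;and.ALU  dual
c3: i4,i5 mulh.MUL;or.ALU  dual
c4: i6 st.MEM  no-port MEM/MEM
c5: i7 st.MEM  no-port MEM/MEM
c6: i8,i9 ld.MEM;xor.ALU  dual
c7: i10,i11 xor.ALU;sub.ALU  dual
c8: i12 mulh.MUL  tail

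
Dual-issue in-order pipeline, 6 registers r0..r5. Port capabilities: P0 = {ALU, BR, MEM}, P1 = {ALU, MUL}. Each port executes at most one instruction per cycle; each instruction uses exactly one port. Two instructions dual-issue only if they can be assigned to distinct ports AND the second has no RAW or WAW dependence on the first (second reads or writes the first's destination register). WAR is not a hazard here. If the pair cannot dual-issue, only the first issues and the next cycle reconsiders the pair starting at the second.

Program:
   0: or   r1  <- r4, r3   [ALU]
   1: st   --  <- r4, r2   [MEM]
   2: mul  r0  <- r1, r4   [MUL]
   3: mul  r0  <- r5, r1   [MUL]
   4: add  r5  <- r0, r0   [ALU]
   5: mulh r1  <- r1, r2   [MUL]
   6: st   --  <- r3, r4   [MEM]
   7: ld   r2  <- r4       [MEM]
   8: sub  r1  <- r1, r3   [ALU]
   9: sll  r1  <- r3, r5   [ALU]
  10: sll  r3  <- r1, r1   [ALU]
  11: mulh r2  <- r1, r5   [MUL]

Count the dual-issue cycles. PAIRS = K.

0. or.ALU;st.MEM @i0,i1  | 2-wide
1. mul.MUL @i2  | no-port MUL/MUL
2. mul.MUL @i3  | RAW r0
3. add.ALU;mulh.MUL @i4,i5  | 2-wide
4. st.MEM @i6  | no-port MEM/MEM
5. ld.MEM;sub.ALU @i7,i8  | 2-wide
6. sll.ALU @i9  | RAW r1
7. sll.ALU;mulh.MUL @i10,i11  | 2-wide

PAIRS = 4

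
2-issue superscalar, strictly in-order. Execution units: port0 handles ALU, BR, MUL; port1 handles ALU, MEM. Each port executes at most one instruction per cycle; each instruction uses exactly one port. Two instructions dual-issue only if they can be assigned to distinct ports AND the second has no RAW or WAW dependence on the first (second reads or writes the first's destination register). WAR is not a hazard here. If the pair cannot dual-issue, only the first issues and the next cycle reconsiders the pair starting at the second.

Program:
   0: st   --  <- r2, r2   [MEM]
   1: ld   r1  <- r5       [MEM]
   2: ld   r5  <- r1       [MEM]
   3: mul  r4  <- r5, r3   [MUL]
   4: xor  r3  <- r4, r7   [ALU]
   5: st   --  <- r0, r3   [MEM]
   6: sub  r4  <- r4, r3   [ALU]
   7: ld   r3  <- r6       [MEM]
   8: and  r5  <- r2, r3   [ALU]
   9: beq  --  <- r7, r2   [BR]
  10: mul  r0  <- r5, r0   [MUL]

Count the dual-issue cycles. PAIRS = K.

PAIRS = 2

c0: i0 st  no-port MEM/MEM
c1: i1 ld  no-port MEM/MEM
c2: i2 ld  RAW r5
c3: i3 mul  RAW r4
c4: i4 xor  RAW r3
c5: i5,i6 st sub  dual
c6: i7 ld  RAW r3
c7: i8,i9 and beq  dual
c8: i10 mul  tail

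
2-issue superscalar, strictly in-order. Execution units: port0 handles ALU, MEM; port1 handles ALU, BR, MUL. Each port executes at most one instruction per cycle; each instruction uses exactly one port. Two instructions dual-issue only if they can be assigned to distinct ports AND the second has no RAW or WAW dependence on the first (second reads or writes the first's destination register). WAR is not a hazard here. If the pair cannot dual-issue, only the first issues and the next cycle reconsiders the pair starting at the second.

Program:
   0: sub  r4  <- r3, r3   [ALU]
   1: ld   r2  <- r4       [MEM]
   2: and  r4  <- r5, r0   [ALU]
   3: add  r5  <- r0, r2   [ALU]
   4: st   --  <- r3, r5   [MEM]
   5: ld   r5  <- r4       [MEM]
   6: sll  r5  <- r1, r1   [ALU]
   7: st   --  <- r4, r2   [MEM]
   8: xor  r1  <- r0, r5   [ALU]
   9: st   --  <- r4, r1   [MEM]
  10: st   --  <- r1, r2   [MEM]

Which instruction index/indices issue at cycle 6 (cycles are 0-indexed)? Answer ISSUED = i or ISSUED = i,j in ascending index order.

[0] i0  sub  -- RAW r4
[1] i1/i2  ld;and  -- dual
[2] i3  add  -- RAW r5
[3] i4  st  -- no-port MEM/MEM
[4] i5  ld  -- WAW r5
[5] i6/i7  sll;st  -- dual
[6] i8  xor  -- RAW r1
[7] i9  st  -- no-port MEM/MEM
[8] i10  st  -- tail

ISSUED = 8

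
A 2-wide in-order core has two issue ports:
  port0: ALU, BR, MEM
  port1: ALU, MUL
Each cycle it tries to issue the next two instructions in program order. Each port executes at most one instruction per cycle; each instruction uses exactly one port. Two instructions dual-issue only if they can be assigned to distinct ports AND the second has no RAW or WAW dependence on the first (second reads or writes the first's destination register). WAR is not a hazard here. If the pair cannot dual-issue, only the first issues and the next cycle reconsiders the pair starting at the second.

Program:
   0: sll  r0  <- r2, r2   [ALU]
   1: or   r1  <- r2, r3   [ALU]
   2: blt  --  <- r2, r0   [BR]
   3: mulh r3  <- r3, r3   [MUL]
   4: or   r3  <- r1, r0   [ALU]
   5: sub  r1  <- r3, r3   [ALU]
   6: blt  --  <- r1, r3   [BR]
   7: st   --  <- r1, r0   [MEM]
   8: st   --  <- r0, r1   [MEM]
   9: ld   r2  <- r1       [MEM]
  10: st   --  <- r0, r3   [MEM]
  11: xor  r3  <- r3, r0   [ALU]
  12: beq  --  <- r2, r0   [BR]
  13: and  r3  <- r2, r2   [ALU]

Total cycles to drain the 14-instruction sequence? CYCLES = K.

CYCLES = 10

c0: i0&i1 sll+or  pair
c1: i2&i3 blt+mulh  pair
c2: i4 or  RAW r3
c3: i5 sub  RAW r1
c4: i6 blt  no-port BR/MEM
c5: i7 st  no-port MEM/MEM
c6: i8 st  no-port MEM/MEM
c7: i9 ld  no-port MEM/MEM
c8: i10&i11 st+xor  pair
c9: i12&i13 beq+and  pair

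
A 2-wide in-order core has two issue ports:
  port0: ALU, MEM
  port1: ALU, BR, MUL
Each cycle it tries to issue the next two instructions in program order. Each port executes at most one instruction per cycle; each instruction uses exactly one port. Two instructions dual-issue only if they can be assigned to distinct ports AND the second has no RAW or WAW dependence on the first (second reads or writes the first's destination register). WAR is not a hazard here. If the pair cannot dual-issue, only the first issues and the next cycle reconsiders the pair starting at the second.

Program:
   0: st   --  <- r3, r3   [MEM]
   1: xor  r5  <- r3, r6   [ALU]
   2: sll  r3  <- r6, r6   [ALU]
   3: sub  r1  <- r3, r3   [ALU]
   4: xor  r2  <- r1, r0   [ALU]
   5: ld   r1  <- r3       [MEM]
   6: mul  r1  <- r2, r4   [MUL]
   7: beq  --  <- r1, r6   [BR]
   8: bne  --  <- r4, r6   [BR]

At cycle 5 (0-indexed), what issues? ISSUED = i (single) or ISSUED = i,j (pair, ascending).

[0] i0&i1  st.MEM;xor.ALU  -- dual
[1] i2  sll.ALU  -- RAW r3
[2] i3  sub.ALU  -- RAW r1
[3] i4&i5  xor.ALU;ld.MEM  -- dual
[4] i6  mul.MUL  -- no-port MUL/BR
[5] i7  beq.BR  -- no-port BR/BR
[6] i8  bne.BR  -- tail

ISSUED = 7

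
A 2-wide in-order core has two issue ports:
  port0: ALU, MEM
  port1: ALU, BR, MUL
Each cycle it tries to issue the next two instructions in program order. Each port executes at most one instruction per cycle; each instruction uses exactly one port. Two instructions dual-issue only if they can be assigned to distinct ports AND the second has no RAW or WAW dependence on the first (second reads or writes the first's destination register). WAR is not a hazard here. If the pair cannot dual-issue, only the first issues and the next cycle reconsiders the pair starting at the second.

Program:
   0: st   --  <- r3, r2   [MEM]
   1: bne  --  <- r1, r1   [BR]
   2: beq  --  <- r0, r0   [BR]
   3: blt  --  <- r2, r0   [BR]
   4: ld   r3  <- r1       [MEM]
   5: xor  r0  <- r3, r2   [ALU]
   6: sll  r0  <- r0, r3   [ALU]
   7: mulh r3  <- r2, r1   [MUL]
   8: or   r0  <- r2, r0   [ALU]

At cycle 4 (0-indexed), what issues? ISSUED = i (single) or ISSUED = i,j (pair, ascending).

#0 head=0: st.MEM bne.BR i0,i1 dual
#1 head=2: beq.BR i2 no-port BR/BR
#2 head=3: blt.BR ld.MEM i3,i4 dual
#3 head=5: xor.ALU i5 RAW+WAW r0
#4 head=6: sll.ALU mulh.MUL i6,i7 dual
#5 head=8: or.ALU i8 tail

ISSUED = 6,7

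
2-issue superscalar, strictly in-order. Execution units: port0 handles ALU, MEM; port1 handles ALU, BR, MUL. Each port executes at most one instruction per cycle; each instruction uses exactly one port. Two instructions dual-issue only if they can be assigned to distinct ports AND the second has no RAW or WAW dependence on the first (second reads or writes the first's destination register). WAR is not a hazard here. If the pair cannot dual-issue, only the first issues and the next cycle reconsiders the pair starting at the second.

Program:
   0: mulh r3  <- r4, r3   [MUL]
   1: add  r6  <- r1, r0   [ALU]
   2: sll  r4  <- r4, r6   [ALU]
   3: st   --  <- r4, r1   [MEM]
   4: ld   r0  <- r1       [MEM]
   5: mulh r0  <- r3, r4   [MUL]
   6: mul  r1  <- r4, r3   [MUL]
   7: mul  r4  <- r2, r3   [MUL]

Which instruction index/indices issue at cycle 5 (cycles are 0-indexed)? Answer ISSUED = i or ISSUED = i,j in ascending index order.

[0] i0&i1  mulh.MUL/add.ALU  -- 2-wide
[1] i2  sll.ALU  -- RAW r4
[2] i3  st.MEM  -- no-port MEM/MEM
[3] i4  ld.MEM  -- WAW r0
[4] i5  mulh.MUL  -- no-port MUL/MUL
[5] i6  mul.MUL  -- no-port MUL/MUL
[6] i7  mul.MUL  -- tail

ISSUED = 6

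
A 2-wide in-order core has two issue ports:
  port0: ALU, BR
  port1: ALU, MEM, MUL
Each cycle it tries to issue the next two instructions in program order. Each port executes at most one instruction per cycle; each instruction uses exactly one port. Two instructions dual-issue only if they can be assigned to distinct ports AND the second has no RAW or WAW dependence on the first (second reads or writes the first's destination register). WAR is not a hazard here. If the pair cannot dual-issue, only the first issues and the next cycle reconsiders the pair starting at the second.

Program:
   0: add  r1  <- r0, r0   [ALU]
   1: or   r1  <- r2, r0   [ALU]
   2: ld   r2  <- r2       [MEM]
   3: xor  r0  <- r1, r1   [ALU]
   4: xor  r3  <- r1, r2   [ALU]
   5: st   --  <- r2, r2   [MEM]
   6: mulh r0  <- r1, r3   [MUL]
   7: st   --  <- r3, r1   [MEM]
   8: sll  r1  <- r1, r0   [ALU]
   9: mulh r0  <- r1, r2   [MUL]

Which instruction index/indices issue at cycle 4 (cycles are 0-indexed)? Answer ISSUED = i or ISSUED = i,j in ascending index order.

t=0 i0:add.ALU ; WAW r1
t=1 i1+i2:or.ALU ld.MEM ; 2-wide
t=2 i3+i4:xor.ALU xor.ALU ; 2-wide
t=3 i5:st.MEM ; no-port MEM/MUL
t=4 i6:mulh.MUL ; no-port MUL/MEM
t=5 i7+i8:st.MEM sll.ALU ; 2-wide
t=6 i9:mulh.MUL ; tail

ISSUED = 6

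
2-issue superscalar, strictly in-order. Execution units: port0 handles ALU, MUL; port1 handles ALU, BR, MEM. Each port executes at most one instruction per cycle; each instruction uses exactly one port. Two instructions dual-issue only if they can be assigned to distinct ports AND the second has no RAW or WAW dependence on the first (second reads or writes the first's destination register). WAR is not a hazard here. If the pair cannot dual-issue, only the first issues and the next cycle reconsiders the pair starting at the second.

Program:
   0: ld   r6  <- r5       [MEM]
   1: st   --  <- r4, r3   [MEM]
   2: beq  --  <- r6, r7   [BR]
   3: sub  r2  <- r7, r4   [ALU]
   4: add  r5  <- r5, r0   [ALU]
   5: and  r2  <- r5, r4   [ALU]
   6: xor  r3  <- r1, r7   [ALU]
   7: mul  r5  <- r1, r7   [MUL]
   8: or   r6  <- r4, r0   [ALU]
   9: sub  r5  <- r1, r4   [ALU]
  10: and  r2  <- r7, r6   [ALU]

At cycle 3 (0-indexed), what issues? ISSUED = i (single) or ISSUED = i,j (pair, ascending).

ISSUED = 4

#0 head=0: ld i0 no-port MEM/MEM
#1 head=1: st i1 no-port MEM/BR
#2 head=2: beq;sub i2+i3 dual
#3 head=4: add i4 RAW r5
#4 head=5: and;xor i5+i6 dual
#5 head=7: mul;or i7+i8 dual
#6 head=9: sub;and i9+i10 dual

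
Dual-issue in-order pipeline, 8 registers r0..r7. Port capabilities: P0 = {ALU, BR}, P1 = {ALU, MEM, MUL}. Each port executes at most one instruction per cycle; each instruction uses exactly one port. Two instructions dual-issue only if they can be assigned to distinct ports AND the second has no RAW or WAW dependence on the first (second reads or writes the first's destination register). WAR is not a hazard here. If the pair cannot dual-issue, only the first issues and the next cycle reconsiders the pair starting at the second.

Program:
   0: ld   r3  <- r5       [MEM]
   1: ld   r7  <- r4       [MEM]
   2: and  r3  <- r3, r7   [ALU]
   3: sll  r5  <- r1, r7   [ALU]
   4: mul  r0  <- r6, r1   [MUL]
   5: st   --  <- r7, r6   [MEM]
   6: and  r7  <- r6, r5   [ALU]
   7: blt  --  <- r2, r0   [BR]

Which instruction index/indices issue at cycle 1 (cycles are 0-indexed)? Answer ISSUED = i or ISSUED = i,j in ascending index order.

ISSUED = 1

#0 head=0: ld.MEM i0 no-port MEM/MEM
#1 head=1: ld.MEM i1 RAW r7
#2 head=2: and.ALU+sll.ALU i2/i3 dual
#3 head=4: mul.MUL i4 no-port MUL/MEM
#4 head=5: st.MEM+and.ALU i5/i6 dual
#5 head=7: blt.BR i7 tail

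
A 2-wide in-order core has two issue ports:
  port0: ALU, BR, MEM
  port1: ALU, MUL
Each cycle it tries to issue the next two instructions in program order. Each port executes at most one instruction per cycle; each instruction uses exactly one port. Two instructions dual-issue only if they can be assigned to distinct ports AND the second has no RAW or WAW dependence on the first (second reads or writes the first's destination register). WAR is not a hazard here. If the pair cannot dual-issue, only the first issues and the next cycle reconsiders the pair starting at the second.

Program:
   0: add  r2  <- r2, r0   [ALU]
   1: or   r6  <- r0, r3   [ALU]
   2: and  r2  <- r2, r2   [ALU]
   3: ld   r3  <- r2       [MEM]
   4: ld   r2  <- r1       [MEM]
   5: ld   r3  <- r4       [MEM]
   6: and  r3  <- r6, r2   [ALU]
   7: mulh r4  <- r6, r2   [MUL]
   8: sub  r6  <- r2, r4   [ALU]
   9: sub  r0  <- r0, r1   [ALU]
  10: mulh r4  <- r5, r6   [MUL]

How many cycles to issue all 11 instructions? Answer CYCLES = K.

CYCLES = 8

0. add.ALU+or.ALU @i0&i1  | pair
1. and.ALU @i2  | RAW r2
2. ld.MEM @i3  | no-port MEM/MEM
3. ld.MEM @i4  | no-port MEM/MEM
4. ld.MEM @i5  | WAW r3
5. and.ALU+mulh.MUL @i6&i7  | pair
6. sub.ALU+sub.ALU @i8&i9  | pair
7. mulh.MUL @i10  | tail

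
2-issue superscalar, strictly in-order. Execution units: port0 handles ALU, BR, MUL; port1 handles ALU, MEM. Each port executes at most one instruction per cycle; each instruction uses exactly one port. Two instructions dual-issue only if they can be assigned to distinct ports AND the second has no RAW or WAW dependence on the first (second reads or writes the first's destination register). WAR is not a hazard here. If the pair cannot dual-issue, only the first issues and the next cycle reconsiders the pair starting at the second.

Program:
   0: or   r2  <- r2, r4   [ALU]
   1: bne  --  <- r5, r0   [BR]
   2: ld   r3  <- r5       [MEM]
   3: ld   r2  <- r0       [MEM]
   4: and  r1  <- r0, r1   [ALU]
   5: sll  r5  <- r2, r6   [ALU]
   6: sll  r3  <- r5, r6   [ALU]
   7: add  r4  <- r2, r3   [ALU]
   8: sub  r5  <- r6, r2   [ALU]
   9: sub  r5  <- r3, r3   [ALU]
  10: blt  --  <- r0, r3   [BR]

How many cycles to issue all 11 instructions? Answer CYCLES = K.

CYCLES = 7

  cy0 -> i0&i1 (or/bne) dual
  cy1 -> i2 (ld) no-port MEM/MEM
  cy2 -> i3&i4 (ld/and) dual
  cy3 -> i5 (sll) RAW r5
  cy4 -> i6 (sll) RAW r3
  cy5 -> i7&i8 (add/sub) dual
  cy6 -> i9&i10 (sub/blt) dual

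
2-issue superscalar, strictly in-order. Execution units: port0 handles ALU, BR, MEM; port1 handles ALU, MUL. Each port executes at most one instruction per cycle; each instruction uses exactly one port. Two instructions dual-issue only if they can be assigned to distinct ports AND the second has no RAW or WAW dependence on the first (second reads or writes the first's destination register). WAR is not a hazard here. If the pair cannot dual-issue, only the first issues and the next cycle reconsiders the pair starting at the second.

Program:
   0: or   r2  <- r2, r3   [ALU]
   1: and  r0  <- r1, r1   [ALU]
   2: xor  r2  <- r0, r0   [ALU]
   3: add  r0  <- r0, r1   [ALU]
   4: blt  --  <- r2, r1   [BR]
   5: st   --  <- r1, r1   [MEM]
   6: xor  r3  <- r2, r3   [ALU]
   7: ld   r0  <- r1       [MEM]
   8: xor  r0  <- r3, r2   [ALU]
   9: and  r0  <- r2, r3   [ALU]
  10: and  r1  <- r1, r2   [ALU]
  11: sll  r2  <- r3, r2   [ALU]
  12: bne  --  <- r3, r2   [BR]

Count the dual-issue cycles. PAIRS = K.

PAIRS = 4

0. or.ALU+and.ALU @i0+i1  | dual
1. xor.ALU+add.ALU @i2+i3  | dual
2. blt.BR @i4  | no-port BR/MEM
3. st.MEM+xor.ALU @i5+i6  | dual
4. ld.MEM @i7  | WAW r0
5. xor.ALU @i8  | WAW r0
6. and.ALU+and.ALU @i9+i10  | dual
7. sll.ALU @i11  | RAW r2
8. bne.BR @i12  | tail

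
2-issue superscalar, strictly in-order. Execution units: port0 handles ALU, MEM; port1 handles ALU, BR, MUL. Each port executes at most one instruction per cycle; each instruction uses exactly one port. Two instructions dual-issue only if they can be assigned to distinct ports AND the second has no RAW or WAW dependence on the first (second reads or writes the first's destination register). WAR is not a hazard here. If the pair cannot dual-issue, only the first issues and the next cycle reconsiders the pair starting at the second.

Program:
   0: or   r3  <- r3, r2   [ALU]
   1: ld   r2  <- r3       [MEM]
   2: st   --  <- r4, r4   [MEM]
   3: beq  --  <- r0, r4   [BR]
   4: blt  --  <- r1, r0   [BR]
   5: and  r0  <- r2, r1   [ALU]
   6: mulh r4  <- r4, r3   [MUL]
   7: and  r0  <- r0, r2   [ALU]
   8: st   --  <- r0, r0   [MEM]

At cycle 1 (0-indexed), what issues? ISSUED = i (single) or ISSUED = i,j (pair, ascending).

  cy0 -> i0 (or) RAW r3
  cy1 -> i1 (ld) no-port MEM/MEM
  cy2 -> i2,i3 (st+beq) pair
  cy3 -> i4,i5 (blt+and) pair
  cy4 -> i6,i7 (mulh+and) pair
  cy5 -> i8 (st) tail

ISSUED = 1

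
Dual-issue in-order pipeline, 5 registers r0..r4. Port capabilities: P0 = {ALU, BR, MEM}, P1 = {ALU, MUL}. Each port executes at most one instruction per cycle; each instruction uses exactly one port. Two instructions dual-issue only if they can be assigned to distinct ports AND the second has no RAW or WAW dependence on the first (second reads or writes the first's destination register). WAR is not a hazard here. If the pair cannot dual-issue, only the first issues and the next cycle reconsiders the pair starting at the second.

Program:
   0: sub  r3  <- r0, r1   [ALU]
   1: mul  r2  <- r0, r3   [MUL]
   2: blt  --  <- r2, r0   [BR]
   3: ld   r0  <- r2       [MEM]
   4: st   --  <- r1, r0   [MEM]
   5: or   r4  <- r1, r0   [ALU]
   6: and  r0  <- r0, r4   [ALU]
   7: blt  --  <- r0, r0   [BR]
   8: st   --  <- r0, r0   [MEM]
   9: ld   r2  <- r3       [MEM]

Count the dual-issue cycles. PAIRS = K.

#0 head=0: sub i0 RAW r3
#1 head=1: mul i1 RAW r2
#2 head=2: blt i2 no-port BR/MEM
#3 head=3: ld i3 no-port MEM/MEM
#4 head=4: st/or i4+i5 2-wide
#5 head=6: and i6 RAW r0
#6 head=7: blt i7 no-port BR/MEM
#7 head=8: st i8 no-port MEM/MEM
#8 head=9: ld i9 tail

PAIRS = 1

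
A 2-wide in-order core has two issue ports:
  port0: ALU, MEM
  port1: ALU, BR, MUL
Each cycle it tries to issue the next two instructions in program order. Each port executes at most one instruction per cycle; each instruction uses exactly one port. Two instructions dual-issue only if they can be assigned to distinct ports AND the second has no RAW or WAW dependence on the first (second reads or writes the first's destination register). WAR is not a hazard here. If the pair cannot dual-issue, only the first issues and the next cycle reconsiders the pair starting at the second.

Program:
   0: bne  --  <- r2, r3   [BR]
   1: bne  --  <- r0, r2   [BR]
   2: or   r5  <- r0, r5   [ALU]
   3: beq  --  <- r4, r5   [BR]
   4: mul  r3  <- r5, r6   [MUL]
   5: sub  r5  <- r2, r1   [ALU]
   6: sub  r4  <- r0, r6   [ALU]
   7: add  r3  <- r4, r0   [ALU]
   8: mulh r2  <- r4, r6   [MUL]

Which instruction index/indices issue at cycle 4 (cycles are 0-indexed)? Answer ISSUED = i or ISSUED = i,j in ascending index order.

ISSUED = 6

t=0 i0:bne ; no-port BR/BR
t=1 i1,i2:bne+or ; 2-wide
t=2 i3:beq ; no-port BR/MUL
t=3 i4,i5:mul+sub ; 2-wide
t=4 i6:sub ; RAW r4
t=5 i7,i8:add+mulh ; 2-wide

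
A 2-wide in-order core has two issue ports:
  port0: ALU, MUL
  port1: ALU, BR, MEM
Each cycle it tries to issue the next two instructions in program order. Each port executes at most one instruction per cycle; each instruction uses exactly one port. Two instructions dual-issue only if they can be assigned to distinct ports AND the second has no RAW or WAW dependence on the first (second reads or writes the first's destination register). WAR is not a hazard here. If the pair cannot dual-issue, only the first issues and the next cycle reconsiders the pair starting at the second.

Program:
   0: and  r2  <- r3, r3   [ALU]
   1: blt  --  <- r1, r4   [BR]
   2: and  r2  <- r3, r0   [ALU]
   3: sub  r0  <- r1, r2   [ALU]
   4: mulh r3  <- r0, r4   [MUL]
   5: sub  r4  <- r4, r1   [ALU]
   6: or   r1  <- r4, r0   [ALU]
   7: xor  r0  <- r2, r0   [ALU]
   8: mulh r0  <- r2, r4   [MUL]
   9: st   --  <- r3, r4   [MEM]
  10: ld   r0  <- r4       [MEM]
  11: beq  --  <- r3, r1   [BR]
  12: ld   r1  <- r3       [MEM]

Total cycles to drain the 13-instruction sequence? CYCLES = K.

CYCLES = 9

0. and.ALU/blt.BR @i0/i1  | dual
1. and.ALU @i2  | RAW r2
2. sub.ALU @i3  | RAW r0
3. mulh.MUL/sub.ALU @i4/i5  | dual
4. or.ALU/xor.ALU @i6/i7  | dual
5. mulh.MUL/st.MEM @i8/i9  | dual
6. ld.MEM @i10  | no-port MEM/BR
7. beq.BR @i11  | no-port BR/MEM
8. ld.MEM @i12  | tail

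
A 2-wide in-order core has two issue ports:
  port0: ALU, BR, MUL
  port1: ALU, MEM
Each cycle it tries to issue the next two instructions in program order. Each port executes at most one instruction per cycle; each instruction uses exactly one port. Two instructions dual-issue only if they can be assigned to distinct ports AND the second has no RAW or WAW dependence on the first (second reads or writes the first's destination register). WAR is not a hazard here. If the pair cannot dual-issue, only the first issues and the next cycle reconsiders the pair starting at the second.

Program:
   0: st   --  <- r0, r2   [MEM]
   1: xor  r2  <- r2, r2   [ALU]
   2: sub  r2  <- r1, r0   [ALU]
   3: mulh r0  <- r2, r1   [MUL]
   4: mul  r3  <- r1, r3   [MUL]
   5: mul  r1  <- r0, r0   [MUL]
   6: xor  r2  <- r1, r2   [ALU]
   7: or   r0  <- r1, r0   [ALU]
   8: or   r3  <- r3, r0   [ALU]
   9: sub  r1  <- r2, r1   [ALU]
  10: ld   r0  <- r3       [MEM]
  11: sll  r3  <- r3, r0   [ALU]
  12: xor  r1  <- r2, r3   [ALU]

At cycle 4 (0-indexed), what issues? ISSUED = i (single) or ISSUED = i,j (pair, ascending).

ISSUED = 5

c0: i0+i1 st;xor  pair
c1: i2 sub  RAW r2
c2: i3 mulh  no-port MUL/MUL
c3: i4 mul  no-port MUL/MUL
c4: i5 mul  RAW r1
c5: i6+i7 xor;or  pair
c6: i8+i9 or;sub  pair
c7: i10 ld  RAW r0
c8: i11 sll  RAW r3
c9: i12 xor  tail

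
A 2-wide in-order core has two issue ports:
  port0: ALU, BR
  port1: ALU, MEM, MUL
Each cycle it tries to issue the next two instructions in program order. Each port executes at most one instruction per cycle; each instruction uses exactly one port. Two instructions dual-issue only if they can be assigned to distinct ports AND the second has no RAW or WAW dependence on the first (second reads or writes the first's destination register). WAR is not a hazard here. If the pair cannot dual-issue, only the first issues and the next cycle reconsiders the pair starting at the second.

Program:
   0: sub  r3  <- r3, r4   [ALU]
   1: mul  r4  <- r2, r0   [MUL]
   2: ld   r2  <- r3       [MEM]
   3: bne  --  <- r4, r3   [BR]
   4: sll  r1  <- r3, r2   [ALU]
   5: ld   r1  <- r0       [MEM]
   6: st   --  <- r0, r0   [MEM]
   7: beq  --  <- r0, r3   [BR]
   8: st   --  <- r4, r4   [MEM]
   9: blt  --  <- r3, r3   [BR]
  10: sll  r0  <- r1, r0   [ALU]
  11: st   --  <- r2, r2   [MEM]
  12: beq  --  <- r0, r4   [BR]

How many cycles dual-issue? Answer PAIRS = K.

PAIRS = 5

t=0 i0+i1:sub+mul ; pair
t=1 i2+i3:ld+bne ; pair
t=2 i4:sll ; WAW r1
t=3 i5:ld ; no-port MEM/MEM
t=4 i6+i7:st+beq ; pair
t=5 i8+i9:st+blt ; pair
t=6 i10+i11:sll+st ; pair
t=7 i12:beq ; tail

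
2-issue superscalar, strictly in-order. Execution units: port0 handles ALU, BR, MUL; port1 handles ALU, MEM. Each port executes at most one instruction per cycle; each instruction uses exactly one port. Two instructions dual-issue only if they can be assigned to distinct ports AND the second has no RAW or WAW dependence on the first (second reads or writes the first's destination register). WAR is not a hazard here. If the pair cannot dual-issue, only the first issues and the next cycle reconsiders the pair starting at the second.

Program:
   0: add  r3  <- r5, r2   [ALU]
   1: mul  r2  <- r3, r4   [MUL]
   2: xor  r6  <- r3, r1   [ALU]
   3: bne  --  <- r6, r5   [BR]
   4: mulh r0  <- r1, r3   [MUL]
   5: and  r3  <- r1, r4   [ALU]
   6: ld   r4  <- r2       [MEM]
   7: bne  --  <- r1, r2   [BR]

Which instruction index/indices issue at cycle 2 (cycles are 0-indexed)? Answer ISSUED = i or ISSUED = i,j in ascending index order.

c0: i0 add  RAW r3
c1: i1+i2 mul/xor  dual
c2: i3 bne  no-port BR/MUL
c3: i4+i5 mulh/and  dual
c4: i6+i7 ld/bne  dual

ISSUED = 3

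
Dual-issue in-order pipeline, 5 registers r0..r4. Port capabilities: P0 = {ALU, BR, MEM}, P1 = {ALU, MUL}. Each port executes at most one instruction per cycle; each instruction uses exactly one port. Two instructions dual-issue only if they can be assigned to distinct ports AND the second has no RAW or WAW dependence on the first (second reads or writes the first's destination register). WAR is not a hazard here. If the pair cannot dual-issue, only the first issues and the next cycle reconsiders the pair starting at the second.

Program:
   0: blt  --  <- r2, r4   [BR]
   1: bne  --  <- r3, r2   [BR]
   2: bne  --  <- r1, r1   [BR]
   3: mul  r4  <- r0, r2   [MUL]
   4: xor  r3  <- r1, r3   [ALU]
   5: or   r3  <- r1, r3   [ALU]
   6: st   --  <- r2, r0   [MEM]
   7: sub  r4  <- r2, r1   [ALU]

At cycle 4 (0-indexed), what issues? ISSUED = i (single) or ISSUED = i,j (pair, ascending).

ISSUED = 5,6

[0] i0  blt  -- no-port BR/BR
[1] i1  bne  -- no-port BR/BR
[2] i2,i3  bne mul  -- pair
[3] i4  xor  -- RAW+WAW r3
[4] i5,i6  or st  -- pair
[5] i7  sub  -- tail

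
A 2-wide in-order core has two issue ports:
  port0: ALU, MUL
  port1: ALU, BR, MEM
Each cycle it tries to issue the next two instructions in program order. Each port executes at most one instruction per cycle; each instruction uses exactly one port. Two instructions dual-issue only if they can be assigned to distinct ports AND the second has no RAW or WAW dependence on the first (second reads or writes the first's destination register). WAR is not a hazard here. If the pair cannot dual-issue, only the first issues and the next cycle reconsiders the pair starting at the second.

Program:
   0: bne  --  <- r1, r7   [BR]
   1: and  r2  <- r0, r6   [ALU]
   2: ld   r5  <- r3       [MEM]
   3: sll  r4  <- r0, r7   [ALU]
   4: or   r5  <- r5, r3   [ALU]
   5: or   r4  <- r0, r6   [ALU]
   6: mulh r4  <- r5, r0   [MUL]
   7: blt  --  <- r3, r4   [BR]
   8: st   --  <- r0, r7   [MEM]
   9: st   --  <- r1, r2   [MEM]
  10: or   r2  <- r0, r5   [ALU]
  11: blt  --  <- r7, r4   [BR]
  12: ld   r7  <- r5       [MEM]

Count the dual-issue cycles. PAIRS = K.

PAIRS = 4

c0: i0/i1 bne.BR;and.ALU  dual
c1: i2/i3 ld.MEM;sll.ALU  dual
c2: i4/i5 or.ALU;or.ALU  dual
c3: i6 mulh.MUL  RAW r4
c4: i7 blt.BR  no-port BR/MEM
c5: i8 st.MEM  no-port MEM/MEM
c6: i9/i10 st.MEM;or.ALU  dual
c7: i11 blt.BR  no-port BR/MEM
c8: i12 ld.MEM  tail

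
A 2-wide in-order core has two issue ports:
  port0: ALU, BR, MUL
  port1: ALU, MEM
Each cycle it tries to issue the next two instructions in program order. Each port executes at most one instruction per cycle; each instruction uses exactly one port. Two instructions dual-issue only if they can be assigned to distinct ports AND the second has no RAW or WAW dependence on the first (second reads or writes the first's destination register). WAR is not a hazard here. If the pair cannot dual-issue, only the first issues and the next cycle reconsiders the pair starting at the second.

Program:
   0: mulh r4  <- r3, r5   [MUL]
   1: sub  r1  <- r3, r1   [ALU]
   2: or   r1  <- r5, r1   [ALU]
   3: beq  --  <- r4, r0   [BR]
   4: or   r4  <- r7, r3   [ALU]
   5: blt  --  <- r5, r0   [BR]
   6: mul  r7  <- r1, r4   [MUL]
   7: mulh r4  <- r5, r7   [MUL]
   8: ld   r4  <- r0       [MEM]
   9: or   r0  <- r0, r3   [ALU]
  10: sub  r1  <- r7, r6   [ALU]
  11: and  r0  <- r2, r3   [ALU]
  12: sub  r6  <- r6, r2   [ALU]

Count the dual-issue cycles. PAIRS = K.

  cy0 -> i0+i1 (mulh.MUL;sub.ALU) 2-wide
  cy1 -> i2+i3 (or.ALU;beq.BR) 2-wide
  cy2 -> i4+i5 (or.ALU;blt.BR) 2-wide
  cy3 -> i6 (mul.MUL) no-port MUL/MUL
  cy4 -> i7 (mulh.MUL) WAW r4
  cy5 -> i8+i9 (ld.MEM;or.ALU) 2-wide
  cy6 -> i10+i11 (sub.ALU;and.ALU) 2-wide
  cy7 -> i12 (sub.ALU) tail

PAIRS = 5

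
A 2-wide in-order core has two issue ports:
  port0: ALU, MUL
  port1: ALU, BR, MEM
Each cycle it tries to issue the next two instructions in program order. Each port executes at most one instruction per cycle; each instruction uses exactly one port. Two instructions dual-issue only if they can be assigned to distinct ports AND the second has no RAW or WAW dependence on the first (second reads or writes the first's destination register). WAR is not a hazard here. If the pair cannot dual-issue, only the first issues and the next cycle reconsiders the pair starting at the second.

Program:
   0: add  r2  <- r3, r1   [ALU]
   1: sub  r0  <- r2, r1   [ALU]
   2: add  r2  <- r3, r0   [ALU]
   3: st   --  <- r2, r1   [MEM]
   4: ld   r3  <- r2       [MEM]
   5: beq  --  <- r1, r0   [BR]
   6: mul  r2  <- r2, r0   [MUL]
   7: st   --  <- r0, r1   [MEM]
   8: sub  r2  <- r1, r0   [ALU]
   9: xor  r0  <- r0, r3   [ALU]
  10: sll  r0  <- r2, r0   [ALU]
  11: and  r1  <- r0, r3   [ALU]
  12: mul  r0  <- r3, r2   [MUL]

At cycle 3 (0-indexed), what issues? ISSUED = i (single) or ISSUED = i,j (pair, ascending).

[0] i0  add.ALU  -- RAW r2
[1] i1  sub.ALU  -- RAW r0
[2] i2  add.ALU  -- RAW r2
[3] i3  st.MEM  -- no-port MEM/MEM
[4] i4  ld.MEM  -- no-port MEM/BR
[5] i5,i6  beq.BR mul.MUL  -- pair
[6] i7,i8  st.MEM sub.ALU  -- pair
[7] i9  xor.ALU  -- RAW+WAW r0
[8] i10  sll.ALU  -- RAW r0
[9] i11,i12  and.ALU mul.MUL  -- pair

ISSUED = 3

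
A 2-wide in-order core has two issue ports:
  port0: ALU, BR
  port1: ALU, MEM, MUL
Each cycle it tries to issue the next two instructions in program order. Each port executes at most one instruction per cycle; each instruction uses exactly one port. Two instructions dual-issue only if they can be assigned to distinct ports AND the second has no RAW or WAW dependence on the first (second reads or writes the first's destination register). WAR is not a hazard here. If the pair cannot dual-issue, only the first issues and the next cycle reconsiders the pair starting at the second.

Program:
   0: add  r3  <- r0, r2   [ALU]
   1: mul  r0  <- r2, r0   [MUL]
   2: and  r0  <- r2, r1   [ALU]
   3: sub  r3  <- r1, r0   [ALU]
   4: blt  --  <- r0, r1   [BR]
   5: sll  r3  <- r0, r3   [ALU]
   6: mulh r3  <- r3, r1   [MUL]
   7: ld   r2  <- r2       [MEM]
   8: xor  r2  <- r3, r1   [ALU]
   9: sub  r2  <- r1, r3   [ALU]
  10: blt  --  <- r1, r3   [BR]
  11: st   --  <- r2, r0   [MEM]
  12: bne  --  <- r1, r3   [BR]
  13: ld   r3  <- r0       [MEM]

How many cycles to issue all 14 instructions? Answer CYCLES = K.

CYCLES = 10

t=0 i0+i1:add.ALU mul.MUL ; dual
t=1 i2:and.ALU ; RAW r0
t=2 i3+i4:sub.ALU blt.BR ; dual
t=3 i5:sll.ALU ; RAW+WAW r3
t=4 i6:mulh.MUL ; no-port MUL/MEM
t=5 i7:ld.MEM ; WAW r2
t=6 i8:xor.ALU ; WAW r2
t=7 i9+i10:sub.ALU blt.BR ; dual
t=8 i11+i12:st.MEM bne.BR ; dual
t=9 i13:ld.MEM ; tail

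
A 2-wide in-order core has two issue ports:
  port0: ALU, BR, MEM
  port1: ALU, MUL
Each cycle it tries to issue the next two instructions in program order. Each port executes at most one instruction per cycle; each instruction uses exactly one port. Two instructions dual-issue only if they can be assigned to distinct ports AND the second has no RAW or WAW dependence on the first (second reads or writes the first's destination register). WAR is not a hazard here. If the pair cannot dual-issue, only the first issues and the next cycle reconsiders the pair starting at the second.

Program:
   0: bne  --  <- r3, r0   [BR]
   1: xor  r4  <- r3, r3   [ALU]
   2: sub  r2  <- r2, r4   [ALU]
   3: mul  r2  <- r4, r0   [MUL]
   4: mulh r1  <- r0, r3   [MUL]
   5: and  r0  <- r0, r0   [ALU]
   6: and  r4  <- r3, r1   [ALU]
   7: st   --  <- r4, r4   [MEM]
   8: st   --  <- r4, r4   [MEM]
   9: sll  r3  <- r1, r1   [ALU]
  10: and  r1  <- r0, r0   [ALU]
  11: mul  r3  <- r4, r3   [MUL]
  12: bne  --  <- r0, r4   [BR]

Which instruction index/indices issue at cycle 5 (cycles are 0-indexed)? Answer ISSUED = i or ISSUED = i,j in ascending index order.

c0: i0/i1 bne.BR;xor.ALU  dual
c1: i2 sub.ALU  WAW r2
c2: i3 mul.MUL  no-port MUL/MUL
c3: i4/i5 mulh.MUL;and.ALU  dual
c4: i6 and.ALU  RAW r4
c5: i7 st.MEM  no-port MEM/MEM
c6: i8/i9 st.MEM;sll.ALU  dual
c7: i10/i11 and.ALU;mul.MUL  dual
c8: i12 bne.BR  tail

ISSUED = 7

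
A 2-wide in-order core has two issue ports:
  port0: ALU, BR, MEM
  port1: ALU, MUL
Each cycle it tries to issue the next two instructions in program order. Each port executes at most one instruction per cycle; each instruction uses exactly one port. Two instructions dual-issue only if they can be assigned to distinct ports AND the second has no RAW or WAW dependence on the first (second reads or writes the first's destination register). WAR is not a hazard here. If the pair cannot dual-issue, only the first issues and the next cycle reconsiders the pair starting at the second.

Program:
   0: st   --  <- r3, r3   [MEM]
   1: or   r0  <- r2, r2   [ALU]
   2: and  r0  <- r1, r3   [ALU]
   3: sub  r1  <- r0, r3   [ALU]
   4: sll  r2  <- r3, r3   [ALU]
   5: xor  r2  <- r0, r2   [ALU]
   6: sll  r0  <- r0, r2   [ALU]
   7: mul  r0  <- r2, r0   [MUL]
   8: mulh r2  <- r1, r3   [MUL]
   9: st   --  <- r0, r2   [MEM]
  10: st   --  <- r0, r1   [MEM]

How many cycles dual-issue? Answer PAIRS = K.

PAIRS = 2

t=0 i0&i1:st.MEM+or.ALU ; pair
t=1 i2:and.ALU ; RAW r0
t=2 i3&i4:sub.ALU+sll.ALU ; pair
t=3 i5:xor.ALU ; RAW r2
t=4 i6:sll.ALU ; RAW+WAW r0
t=5 i7:mul.MUL ; no-port MUL/MUL
t=6 i8:mulh.MUL ; RAW r2
t=7 i9:st.MEM ; no-port MEM/MEM
t=8 i10:st.MEM ; tail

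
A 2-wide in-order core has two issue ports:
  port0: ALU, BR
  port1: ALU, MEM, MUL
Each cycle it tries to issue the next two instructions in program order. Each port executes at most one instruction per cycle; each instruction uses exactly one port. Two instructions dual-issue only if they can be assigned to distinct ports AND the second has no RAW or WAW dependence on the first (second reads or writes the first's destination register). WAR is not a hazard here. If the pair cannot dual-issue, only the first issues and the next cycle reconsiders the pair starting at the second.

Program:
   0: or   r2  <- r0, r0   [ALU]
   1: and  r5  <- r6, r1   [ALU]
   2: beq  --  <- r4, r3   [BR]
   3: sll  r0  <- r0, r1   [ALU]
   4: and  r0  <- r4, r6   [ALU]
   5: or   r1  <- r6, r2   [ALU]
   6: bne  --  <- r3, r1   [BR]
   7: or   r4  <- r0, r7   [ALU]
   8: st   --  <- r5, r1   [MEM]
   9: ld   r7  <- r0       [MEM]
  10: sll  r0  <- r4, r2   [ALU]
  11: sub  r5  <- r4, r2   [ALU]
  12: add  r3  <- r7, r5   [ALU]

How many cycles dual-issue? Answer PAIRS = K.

[0] i0+i1  or.ALU;and.ALU  -- pair
[1] i2+i3  beq.BR;sll.ALU  -- pair
[2] i4+i5  and.ALU;or.ALU  -- pair
[3] i6+i7  bne.BR;or.ALU  -- pair
[4] i8  st.MEM  -- no-port MEM/MEM
[5] i9+i10  ld.MEM;sll.ALU  -- pair
[6] i11  sub.ALU  -- RAW r5
[7] i12  add.ALU  -- tail

PAIRS = 5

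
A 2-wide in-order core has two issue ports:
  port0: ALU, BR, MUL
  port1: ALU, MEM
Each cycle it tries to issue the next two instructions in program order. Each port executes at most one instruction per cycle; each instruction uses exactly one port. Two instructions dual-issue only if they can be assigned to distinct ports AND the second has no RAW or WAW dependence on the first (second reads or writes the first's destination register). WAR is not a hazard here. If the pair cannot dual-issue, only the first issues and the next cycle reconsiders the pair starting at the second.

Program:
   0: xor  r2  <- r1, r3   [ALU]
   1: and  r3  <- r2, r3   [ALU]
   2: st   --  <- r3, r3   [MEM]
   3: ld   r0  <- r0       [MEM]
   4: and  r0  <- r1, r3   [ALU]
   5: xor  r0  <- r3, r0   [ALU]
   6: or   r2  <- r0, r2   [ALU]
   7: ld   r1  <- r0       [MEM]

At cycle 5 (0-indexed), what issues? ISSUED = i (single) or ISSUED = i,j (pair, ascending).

ISSUED = 5

[0] i0  xor.ALU  -- RAW r2
[1] i1  and.ALU  -- RAW r3
[2] i2  st.MEM  -- no-port MEM/MEM
[3] i3  ld.MEM  -- WAW r0
[4] i4  and.ALU  -- RAW+WAW r0
[5] i5  xor.ALU  -- RAW r0
[6] i6/i7  or.ALU ld.MEM  -- pair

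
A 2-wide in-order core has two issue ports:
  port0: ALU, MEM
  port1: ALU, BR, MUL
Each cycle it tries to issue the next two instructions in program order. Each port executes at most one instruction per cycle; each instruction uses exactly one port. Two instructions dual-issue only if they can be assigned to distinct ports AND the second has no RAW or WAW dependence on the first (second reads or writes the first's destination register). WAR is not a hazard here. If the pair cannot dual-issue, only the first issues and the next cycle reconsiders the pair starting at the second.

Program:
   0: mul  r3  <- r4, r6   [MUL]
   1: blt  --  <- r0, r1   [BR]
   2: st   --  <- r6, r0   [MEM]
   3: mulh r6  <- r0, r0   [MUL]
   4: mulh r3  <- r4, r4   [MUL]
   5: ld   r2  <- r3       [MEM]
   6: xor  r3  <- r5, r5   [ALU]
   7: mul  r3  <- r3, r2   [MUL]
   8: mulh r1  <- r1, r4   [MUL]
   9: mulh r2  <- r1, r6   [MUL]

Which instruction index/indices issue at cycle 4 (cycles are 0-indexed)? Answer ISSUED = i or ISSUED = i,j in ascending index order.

[0] i0  mul.MUL  -- no-port MUL/BR
[1] i1,i2  blt.BR;st.MEM  -- dual
[2] i3  mulh.MUL  -- no-port MUL/MUL
[3] i4  mulh.MUL  -- RAW r3
[4] i5,i6  ld.MEM;xor.ALU  -- dual
[5] i7  mul.MUL  -- no-port MUL/MUL
[6] i8  mulh.MUL  -- no-port MUL/MUL
[7] i9  mulh.MUL  -- tail

ISSUED = 5,6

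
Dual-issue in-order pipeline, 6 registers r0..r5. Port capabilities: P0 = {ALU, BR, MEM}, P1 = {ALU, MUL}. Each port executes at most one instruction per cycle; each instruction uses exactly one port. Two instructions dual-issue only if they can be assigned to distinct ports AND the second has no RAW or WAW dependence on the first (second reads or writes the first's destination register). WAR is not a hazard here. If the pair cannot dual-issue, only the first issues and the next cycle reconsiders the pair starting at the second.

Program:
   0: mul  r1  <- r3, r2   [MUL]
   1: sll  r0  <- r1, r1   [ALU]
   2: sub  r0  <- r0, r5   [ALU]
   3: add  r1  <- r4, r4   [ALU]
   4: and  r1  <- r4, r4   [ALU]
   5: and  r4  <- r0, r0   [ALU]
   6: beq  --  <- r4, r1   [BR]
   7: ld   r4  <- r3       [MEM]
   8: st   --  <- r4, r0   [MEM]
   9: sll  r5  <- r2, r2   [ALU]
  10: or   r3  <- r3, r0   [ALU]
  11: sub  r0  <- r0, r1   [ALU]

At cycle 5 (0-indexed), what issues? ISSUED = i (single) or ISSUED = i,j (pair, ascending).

ISSUED = 7

#0 head=0: mul.MUL i0 RAW r1
#1 head=1: sll.ALU i1 RAW+WAW r0
#2 head=2: sub.ALU;add.ALU i2+i3 pair
#3 head=4: and.ALU;and.ALU i4+i5 pair
#4 head=6: beq.BR i6 no-port BR/MEM
#5 head=7: ld.MEM i7 no-port MEM/MEM
#6 head=8: st.MEM;sll.ALU i8+i9 pair
#7 head=10: or.ALU;sub.ALU i10+i11 pair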